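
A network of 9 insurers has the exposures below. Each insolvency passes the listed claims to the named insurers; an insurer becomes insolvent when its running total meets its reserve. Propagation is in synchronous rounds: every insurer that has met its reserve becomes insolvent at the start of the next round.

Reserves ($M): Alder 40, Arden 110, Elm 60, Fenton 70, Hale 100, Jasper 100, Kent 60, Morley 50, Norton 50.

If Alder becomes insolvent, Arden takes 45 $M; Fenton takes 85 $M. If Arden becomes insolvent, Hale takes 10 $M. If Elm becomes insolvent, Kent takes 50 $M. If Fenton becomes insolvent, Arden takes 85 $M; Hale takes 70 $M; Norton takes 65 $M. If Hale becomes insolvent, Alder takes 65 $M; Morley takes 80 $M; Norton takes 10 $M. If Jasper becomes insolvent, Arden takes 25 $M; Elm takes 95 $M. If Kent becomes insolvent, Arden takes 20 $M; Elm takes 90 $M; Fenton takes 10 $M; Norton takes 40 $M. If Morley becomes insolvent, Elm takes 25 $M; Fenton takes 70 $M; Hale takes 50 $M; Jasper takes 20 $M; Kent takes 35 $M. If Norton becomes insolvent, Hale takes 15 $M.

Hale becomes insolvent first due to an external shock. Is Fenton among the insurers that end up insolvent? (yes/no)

Round 1 — Hale becomes insolvent (initial).
  Alder: +65 → 65 ≥ 40
  Morley: +80 → 80 ≥ 50
  Norton: +10 → 10 < 50
Round 2 — Alder, Morley become insolvent.
  Arden: +45 → 45 < 110
  Elm: +25 → 25 < 60
  Fenton: +85+70 → 155 ≥ 70
  Jasper: +20 → 20 < 100
  Kent: +35 → 35 < 60
Round 3 — Fenton becomes insolvent.
  Arden: +85 → 130 ≥ 110
  Norton: +65 → 75 ≥ 50
Round 4 — Arden, Norton become insolvent.
No further insolvencies.

yes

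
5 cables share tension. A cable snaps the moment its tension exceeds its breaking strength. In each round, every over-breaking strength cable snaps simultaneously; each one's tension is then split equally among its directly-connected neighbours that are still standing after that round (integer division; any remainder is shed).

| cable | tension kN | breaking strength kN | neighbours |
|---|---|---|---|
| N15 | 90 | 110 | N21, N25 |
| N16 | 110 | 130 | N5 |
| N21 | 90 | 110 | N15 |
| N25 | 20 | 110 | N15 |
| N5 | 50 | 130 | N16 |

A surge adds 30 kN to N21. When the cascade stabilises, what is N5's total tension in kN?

50

Round 1 — N21 at 120 > 110. N21 snaps.
  N21 sheds 120 kN to N15: 120 each.
    N15: 90+120 = 210 > 110
Round 2 — N15 snaps.
  N15 sheds 210 kN to N25: 210 each.
    N25: 20+210 = 230 > 110
Round 3 — N25 snaps.
  N25 sheds 230 kN: no online neighbours, lost.
No further breaks.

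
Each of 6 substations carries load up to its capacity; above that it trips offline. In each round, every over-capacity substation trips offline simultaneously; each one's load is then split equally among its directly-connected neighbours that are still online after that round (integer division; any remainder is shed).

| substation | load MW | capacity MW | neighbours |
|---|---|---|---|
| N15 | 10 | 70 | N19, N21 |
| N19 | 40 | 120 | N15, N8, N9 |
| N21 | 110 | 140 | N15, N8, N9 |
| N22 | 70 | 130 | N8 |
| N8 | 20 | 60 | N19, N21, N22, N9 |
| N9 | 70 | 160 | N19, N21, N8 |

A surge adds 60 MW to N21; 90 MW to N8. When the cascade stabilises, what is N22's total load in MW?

106

Round 1 — N21 at 170 > 140; N8 at 110 > 60. N21, N8 trip offline.
  N21 sheds 170 MW to N15, N9: 85 each.
    N15: 10+85 = 95 > 70
    N9: 70+85 = 155 ≤ 160
  N8 sheds 110 MW to N19, N22, N9: 36 each (2 lost).
    N19: 40+36 = 76 ≤ 120
    N22: 70+36 = 106 ≤ 130
    N9: 155+36 = 191 > 160
Round 2 — N15, N9 trip offline.
  N15 sheds 95 MW to N19: 95 each.
    N19: 76+95 = 171 > 120
  N9 sheds 191 MW to N19: 191 each.
    N19: 171+191 = 362 > 120
Round 3 — N19 trips offline.
  N19 sheds 362 MW: no online neighbours, lost.
No further trips.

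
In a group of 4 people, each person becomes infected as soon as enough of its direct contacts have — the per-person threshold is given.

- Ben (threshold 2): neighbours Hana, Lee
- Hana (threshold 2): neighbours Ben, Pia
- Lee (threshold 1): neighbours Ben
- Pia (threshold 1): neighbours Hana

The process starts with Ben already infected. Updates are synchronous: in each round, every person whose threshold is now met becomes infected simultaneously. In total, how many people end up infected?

2

Round 1 — Ben becomes infected (initial).
Round 2 — checking thresholds:
  Hana: 1 of 2 neighbours < 2, below threshold.
  Lee: 1 of 1 neighbours ≥ 1, becomes infected.
Round 3 — no new infections; cascade stops.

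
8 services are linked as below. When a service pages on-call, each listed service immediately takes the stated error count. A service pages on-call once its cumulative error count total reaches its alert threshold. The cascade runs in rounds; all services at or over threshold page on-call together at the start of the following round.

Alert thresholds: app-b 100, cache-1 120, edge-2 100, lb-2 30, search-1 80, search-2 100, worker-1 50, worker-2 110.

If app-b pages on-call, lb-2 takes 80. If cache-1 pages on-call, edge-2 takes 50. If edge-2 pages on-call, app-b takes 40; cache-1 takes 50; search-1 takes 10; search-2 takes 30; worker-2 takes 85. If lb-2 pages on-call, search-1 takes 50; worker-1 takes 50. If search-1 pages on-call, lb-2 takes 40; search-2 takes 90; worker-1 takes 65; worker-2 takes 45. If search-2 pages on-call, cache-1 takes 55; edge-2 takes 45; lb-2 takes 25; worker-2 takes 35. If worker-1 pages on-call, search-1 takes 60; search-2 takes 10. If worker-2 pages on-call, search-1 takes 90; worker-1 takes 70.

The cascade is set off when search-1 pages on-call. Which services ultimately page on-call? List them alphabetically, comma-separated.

lb-2, search-1, search-2, worker-1

Round 1 — search-1 pages on-call (initial).
  lb-2: +40 → 40 ≥ 30
  search-2: +90 → 90 < 100
  worker-1: +65 → 65 ≥ 50
  worker-2: +45 → 45 < 110
Round 2 — lb-2, worker-1 page on-call.
  search-2: +10 → 100 ≥ 100
Round 3 — search-2 pages on-call.
  cache-1: +55 → 55 < 120
  edge-2: +45 → 45 < 100
  worker-2: +35 → 80 < 110
No further pages.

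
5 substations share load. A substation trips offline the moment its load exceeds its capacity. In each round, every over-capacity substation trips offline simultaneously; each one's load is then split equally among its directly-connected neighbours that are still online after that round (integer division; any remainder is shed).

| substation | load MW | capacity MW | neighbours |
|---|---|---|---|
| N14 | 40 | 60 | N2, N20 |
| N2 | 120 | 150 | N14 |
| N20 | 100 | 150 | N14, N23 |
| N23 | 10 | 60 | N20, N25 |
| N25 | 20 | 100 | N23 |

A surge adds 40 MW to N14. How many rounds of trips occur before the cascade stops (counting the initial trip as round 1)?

2

Round 1 — N14 at 80 > 60. N14 trips offline.
  N14 sheds 80 MW to N2, N20: 40 each.
    N2: 120+40 = 160 > 150
    N20: 100+40 = 140 ≤ 150
Round 2 — N2 trips offline.
  N2 sheds 160 MW: no online neighbours, lost.
No further trips.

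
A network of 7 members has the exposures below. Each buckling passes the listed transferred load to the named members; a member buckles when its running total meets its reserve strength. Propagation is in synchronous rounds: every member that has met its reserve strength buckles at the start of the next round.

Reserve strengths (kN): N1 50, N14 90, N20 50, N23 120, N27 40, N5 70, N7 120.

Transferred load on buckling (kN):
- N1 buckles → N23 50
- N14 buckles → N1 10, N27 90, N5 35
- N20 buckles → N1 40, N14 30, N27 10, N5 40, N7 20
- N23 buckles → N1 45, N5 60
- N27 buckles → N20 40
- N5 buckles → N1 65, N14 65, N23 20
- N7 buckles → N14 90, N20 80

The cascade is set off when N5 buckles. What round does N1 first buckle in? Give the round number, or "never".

Round 1 — N5 buckles (initial).
  N1: +65 → 65 ≥ 50
  N14: +65 → 65 < 90
  N23: +20 → 20 < 120
Round 2 — N1 buckles.
  N23: +50 → 70 < 120
No further bucklings.

2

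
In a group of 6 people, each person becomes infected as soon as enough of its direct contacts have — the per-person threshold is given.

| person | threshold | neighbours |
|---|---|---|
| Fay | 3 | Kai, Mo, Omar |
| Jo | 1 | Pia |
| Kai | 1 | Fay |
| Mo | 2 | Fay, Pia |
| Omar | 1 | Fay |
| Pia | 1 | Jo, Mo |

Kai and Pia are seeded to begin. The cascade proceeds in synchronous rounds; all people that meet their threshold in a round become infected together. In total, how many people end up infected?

Round 1 — Kai, Pia become infected (initial).
Round 2 — checking thresholds:
  Fay: 1 of 3 neighbours < 3, not yet.
  Jo: 1 of 1 neighbours ≥ 1, becomes infected.
  Mo: 1 of 2 neighbours < 2, not yet.
Round 3 — no new infections; cascade stops.

3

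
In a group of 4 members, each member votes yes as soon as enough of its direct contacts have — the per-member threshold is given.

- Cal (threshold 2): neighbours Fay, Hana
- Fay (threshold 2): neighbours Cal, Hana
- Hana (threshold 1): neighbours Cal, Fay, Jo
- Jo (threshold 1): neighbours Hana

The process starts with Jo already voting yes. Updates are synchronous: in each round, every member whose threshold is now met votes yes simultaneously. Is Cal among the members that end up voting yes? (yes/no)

no

Round 1 — Jo votes yes (initial).
Round 2 — checking thresholds:
  Hana: 1 of 3 neighbours ≥ 1, votes yes.
Round 3 — no new yes votes; cascade stops.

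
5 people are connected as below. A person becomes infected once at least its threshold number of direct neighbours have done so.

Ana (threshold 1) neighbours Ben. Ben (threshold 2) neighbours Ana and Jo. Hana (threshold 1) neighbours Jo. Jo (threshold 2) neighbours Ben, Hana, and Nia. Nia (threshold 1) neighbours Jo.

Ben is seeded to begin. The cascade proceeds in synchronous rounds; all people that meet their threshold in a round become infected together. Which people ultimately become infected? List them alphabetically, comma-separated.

Round 1 — Ben becomes infected (initial).
Round 2 — checking thresholds:
  Ana: 1 of 1 neighbours ≥ 1, becomes infected.
  Jo: 1 of 3 neighbours < 2, below threshold.
Round 3 — no new infections; cascade stops.

Ana, Ben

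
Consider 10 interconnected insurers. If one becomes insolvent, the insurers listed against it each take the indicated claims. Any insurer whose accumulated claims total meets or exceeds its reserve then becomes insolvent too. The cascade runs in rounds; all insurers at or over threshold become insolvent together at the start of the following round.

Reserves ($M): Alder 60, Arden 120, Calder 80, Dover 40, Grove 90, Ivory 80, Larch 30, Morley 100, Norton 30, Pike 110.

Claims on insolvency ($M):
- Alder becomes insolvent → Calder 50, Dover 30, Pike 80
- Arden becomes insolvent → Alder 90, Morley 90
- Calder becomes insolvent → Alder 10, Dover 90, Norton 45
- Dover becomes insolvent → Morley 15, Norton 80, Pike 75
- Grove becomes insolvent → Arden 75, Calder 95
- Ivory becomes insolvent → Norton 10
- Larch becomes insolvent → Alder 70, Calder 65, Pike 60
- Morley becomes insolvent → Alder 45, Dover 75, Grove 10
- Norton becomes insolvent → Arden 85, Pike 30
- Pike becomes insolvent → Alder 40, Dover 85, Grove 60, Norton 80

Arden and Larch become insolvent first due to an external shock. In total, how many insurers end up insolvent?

8

Round 1 — Arden, Larch become insolvent (initial).
  Alder: +90+70 → 160 ≥ 60
  Calder: +65 → 65 < 80
  Morley: +90 → 90 < 100
  Pike: +60 → 60 < 110
Round 2 — Alder becomes insolvent.
  Calder: +50 → 115 ≥ 80
  Dover: +30 → 30 < 40
  Pike: +80 → 140 ≥ 110
Round 3 — Calder, Pike become insolvent.
  Dover: +90+85 → 205 ≥ 40
  Grove: +60 → 60 < 90
  Norton: +45+80 → 125 ≥ 30
Round 4 — Dover, Norton become insolvent.
  Morley: +15 → 105 ≥ 100
Round 5 — Morley becomes insolvent.
  Grove: +10 → 70 < 90
No further insolvencies.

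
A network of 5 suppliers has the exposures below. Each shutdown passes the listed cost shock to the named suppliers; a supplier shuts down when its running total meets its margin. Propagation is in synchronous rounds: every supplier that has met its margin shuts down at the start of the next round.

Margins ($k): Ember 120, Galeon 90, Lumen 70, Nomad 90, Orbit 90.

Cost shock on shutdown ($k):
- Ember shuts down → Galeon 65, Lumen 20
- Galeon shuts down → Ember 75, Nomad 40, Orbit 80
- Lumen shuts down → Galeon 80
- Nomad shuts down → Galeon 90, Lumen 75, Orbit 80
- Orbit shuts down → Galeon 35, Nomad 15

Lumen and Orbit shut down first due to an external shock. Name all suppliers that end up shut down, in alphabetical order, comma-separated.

Galeon, Lumen, Orbit

Round 1 — Lumen, Orbit shut down (initial).
  Galeon: +80+35 → 115 ≥ 90
  Nomad: +15 → 15 < 90
Round 2 — Galeon shuts down.
  Ember: +75 → 75 < 120
  Nomad: +40 → 55 < 90
No further shutdowns.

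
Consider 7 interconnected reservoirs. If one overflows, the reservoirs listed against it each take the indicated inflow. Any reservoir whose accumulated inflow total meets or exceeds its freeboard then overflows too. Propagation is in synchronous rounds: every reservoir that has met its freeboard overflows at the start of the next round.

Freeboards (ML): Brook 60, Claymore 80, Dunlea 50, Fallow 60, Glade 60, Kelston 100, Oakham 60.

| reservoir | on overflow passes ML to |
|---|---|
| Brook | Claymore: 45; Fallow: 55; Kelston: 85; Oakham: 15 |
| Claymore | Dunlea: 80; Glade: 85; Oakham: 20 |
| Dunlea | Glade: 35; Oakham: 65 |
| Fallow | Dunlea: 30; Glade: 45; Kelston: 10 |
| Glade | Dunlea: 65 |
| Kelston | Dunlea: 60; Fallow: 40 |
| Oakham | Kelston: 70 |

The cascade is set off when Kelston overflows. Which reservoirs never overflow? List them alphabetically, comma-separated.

Round 1 — Kelston overflows (initial).
  Dunlea: +60 → 60 ≥ 50
  Fallow: +40 → 40 < 60
Round 2 — Dunlea overflows.
  Glade: +35 → 35 < 60
  Oakham: +65 → 65 ≥ 60
Round 3 — Oakham overflows.
No further overflows.

Brook, Claymore, Fallow, Glade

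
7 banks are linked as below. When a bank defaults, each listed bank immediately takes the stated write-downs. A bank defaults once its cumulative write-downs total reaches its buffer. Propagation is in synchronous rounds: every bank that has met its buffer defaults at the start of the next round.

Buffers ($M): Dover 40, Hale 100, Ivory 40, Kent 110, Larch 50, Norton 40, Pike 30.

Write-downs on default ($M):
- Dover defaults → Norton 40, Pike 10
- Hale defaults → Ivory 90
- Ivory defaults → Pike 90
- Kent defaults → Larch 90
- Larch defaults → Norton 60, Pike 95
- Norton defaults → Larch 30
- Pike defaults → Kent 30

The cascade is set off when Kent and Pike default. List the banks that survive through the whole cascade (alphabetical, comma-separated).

Round 1 — Kent, Pike default (initial).
  Larch: +90 → 90 ≥ 50
Round 2 — Larch defaults.
  Norton: +60 → 60 ≥ 40
Round 3 — Norton defaults.
No further defaults.

Dover, Hale, Ivory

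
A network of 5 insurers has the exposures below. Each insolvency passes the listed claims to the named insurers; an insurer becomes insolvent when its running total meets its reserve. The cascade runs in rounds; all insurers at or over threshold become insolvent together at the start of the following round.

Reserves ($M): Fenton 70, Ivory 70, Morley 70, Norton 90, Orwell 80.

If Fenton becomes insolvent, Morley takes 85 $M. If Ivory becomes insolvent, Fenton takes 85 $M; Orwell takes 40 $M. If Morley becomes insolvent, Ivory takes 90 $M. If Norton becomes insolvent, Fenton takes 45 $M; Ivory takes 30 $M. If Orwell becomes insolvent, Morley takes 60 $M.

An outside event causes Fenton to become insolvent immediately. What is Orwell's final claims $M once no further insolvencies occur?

Round 1 — Fenton becomes insolvent (initial).
  Morley: +85 → 85 ≥ 70
Round 2 — Morley becomes insolvent.
  Ivory: +90 → 90 ≥ 70
Round 3 — Ivory becomes insolvent.
  Orwell: +40 → 40 < 80
No further insolvencies.

40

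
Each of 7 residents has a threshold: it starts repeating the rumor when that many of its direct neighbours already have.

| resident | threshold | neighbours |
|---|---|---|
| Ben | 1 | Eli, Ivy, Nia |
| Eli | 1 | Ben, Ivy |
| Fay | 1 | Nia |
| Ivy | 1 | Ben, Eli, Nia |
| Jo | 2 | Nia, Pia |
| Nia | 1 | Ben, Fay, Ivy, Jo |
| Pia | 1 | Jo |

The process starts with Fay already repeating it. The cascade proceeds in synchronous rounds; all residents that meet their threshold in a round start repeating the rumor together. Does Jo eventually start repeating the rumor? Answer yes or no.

no

Round 1 — Fay starts repeating the rumor (initial).
Round 2 — checking thresholds:
  Nia: 1 of 4 neighbours ≥ 1, starts repeating the rumor.
Round 3 — checking thresholds:
  Ben: 1 of 3 neighbours ≥ 1, starts repeating the rumor.
  Ivy: 1 of 3 neighbours ≥ 1, starts repeating the rumor.
  Jo: 1 of 2 neighbours < 2, holds.
Round 4 — checking thresholds:
  Eli: 2 of 2 neighbours ≥ 1, starts repeating the rumor.
  Jo: 1 of 2 neighbours < 2, holds.
Round 5 — no new spreads; cascade stops.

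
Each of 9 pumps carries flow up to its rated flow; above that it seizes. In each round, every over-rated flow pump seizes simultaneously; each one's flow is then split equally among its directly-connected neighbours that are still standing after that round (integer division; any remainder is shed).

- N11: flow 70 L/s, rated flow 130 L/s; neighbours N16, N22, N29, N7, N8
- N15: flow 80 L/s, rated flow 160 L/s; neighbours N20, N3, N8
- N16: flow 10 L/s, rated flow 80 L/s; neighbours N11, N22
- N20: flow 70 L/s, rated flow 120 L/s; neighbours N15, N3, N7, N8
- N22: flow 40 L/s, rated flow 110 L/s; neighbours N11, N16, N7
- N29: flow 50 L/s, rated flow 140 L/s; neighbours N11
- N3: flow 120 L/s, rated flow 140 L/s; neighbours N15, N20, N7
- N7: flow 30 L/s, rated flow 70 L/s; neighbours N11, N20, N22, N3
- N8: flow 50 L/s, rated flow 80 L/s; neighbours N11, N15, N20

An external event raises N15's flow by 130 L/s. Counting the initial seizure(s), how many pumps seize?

8

Round 1 — N15 at 210 > 160. N15 seizes.
  N15 sheds 210 L/s to N20, N3, N8: 70 each.
    N20: 70+70 = 140 > 120
    N3: 120+70 = 190 > 140
    N8: 50+70 = 120 > 80
Round 2 — N20, N3, N8 seize.
  N20 sheds 140 L/s to N7: 140 each.
    N7: 30+140 = 170 > 70
  N3 sheds 190 L/s to N7: 190 each.
    N7: 170+190 = 360 > 70
  N8 sheds 120 L/s to N11: 120 each.
    N11: 70+120 = 190 > 130
Round 3 — N11, N7 seize.
  N11 sheds 190 L/s to N16, N22, N29: 63 each (1 lost).
    N16: 10+63 = 73 ≤ 80
    N22: 40+63 = 103 ≤ 110
    N29: 50+63 = 113 ≤ 140
  N7 sheds 360 L/s to N22: 360 each.
    N22: 103+360 = 463 > 110
Round 4 — N22 seizes.
  N22 sheds 463 L/s to N16: 463 each.
    N16: 73+463 = 536 > 80
Round 5 — N16 seizes.
  N16 sheds 536 L/s: no online neighbours, lost.
No further seizures.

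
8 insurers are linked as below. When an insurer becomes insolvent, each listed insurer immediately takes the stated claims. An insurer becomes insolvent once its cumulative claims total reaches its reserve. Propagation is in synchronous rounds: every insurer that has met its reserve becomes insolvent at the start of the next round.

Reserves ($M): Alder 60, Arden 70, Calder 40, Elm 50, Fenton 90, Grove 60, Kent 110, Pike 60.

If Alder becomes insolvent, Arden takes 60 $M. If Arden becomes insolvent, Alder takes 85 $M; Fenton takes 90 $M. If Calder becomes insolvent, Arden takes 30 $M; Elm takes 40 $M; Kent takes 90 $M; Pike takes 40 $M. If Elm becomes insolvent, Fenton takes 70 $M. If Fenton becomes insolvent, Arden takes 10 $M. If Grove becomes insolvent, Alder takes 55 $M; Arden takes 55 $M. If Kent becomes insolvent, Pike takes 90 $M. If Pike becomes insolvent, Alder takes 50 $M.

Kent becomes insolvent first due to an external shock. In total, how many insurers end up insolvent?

Round 1 — Kent becomes insolvent (initial).
  Pike: +90 → 90 ≥ 60
Round 2 — Pike becomes insolvent.
  Alder: +50 → 50 < 60
No further insolvencies.

2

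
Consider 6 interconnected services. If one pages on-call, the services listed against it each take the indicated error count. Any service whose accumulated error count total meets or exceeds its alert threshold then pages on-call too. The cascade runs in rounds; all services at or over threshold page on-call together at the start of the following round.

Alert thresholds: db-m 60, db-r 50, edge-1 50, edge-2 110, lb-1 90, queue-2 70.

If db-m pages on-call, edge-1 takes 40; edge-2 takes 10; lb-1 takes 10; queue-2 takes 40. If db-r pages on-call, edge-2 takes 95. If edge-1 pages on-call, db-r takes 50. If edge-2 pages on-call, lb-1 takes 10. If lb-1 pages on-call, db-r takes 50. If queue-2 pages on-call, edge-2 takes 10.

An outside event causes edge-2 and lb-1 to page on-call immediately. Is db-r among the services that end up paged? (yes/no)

yes

Round 1 — edge-2, lb-1 page on-call (initial).
  db-r: +50 → 50 ≥ 50
Round 2 — db-r pages on-call.
No further pages.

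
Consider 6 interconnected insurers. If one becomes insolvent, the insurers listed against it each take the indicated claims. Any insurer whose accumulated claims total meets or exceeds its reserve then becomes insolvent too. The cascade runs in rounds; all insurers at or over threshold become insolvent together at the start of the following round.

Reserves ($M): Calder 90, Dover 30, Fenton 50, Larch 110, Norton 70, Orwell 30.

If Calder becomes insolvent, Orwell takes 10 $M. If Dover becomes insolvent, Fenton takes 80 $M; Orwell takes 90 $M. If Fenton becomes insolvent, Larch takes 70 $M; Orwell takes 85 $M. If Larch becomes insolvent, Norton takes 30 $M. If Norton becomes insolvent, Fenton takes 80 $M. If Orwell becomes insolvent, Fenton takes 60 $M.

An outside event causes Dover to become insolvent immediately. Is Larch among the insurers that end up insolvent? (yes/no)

no

Round 1 — Dover becomes insolvent (initial).
  Fenton: +80 → 80 ≥ 50
  Orwell: +90 → 90 ≥ 30
Round 2 — Fenton, Orwell become insolvent.
  Larch: +70 → 70 < 110
No further insolvencies.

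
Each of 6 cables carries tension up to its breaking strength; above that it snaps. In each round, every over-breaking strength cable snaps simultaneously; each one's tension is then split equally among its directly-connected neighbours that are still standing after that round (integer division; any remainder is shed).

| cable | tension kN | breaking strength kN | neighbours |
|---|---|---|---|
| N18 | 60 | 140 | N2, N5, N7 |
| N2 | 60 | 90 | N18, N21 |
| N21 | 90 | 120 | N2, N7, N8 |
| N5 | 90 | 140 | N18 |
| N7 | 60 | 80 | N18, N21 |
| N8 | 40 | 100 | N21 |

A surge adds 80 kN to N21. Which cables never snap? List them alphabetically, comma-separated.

Round 1 — N21 at 170 > 120. N21 snaps.
  N21 sheds 170 kN to N2, N7, N8: 56 each (2 lost).
    N2: 60+56 = 116 > 90
    N7: 60+56 = 116 > 80
    N8: 40+56 = 96 ≤ 100
Round 2 — N2, N7 snap.
  N2 sheds 116 kN to N18: 116 each.
    N18: 60+116 = 176 > 140
  N7 sheds 116 kN to N18: 116 each.
    N18: 176+116 = 292 > 140
Round 3 — N18 snaps.
  N18 sheds 292 kN to N5: 292 each.
    N5: 90+292 = 382 > 140
Round 4 — N5 snaps.
  N5 sheds 382 kN: no online neighbours, lost.
No further breaks.

N8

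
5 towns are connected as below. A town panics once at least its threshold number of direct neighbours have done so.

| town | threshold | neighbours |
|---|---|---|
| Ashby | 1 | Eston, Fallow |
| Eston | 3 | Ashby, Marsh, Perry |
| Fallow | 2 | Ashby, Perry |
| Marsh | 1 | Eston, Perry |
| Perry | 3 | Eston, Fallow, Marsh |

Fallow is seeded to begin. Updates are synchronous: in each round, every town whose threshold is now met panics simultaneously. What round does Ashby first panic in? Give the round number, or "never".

2

Round 1 — Fallow panics (initial).
Round 2 — checking thresholds:
  Ashby: 1 of 2 neighbours ≥ 1, panics.
  Perry: 1 of 3 neighbours < 3, not yet.
Round 3 — no new panics; cascade stops.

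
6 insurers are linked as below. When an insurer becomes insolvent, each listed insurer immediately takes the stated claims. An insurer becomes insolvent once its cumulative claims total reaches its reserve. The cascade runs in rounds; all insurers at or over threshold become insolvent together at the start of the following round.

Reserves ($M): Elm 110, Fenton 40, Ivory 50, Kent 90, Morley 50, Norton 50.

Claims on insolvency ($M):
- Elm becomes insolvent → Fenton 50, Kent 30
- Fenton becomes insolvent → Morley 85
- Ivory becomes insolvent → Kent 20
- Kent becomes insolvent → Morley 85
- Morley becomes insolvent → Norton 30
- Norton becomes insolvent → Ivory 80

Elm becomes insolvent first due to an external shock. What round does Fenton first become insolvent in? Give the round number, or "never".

Round 1 — Elm becomes insolvent (initial).
  Fenton: +50 → 50 ≥ 40
  Kent: +30 → 30 < 90
Round 2 — Fenton becomes insolvent.
  Morley: +85 → 85 ≥ 50
Round 3 — Morley becomes insolvent.
  Norton: +30 → 30 < 50
No further insolvencies.

2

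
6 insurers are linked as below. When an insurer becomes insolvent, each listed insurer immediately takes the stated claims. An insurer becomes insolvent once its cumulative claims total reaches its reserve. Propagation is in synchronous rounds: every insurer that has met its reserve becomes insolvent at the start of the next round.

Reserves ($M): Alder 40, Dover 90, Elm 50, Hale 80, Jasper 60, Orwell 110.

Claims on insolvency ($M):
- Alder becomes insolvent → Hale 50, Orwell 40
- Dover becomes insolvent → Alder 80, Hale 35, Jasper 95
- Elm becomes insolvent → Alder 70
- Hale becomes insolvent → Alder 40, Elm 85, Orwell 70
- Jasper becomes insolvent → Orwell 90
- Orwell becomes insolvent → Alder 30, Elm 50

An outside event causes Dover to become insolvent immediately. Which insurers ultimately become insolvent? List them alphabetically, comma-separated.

Round 1 — Dover becomes insolvent (initial).
  Alder: +80 → 80 ≥ 40
  Hale: +35 → 35 < 80
  Jasper: +95 → 95 ≥ 60
Round 2 — Alder, Jasper become insolvent.
  Hale: +50 → 85 ≥ 80
  Orwell: +40+90 → 130 ≥ 110
Round 3 — Hale, Orwell become insolvent.
  Elm: +85+50 → 135 ≥ 50
Round 4 — Elm becomes insolvent.
No further insolvencies.

Alder, Dover, Elm, Hale, Jasper, Orwell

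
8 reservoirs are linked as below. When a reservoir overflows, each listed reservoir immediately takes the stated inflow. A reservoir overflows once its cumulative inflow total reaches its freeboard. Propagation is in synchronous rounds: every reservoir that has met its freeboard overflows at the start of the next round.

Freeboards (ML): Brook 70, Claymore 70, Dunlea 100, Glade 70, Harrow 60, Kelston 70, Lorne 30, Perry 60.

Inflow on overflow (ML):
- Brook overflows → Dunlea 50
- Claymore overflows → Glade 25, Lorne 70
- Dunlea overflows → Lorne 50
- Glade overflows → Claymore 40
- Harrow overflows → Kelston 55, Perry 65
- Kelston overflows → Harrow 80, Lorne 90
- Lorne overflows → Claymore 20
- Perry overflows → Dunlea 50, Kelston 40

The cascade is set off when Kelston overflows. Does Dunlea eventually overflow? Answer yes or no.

Round 1 — Kelston overflows (initial).
  Harrow: +80 → 80 ≥ 60
  Lorne: +90 → 90 ≥ 30
Round 2 — Harrow, Lorne overflow.
  Claymore: +20 → 20 < 70
  Perry: +65 → 65 ≥ 60
Round 3 — Perry overflows.
  Dunlea: +50 → 50 < 100
No further overflows.

no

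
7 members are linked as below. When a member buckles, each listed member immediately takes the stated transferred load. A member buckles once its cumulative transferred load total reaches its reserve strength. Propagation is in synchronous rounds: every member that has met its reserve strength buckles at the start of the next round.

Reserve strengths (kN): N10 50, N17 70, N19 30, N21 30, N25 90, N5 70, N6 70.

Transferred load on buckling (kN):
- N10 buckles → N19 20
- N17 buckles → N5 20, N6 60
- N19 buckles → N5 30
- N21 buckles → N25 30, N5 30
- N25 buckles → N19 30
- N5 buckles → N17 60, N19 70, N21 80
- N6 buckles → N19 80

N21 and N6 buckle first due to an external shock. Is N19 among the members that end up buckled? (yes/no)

Round 1 — N21, N6 buckle (initial).
  N19: +80 → 80 ≥ 30
  N25: +30 → 30 < 90
  N5: +30 → 30 < 70
Round 2 — N19 buckles.
  N5: +30 → 60 < 70
No further bucklings.

yes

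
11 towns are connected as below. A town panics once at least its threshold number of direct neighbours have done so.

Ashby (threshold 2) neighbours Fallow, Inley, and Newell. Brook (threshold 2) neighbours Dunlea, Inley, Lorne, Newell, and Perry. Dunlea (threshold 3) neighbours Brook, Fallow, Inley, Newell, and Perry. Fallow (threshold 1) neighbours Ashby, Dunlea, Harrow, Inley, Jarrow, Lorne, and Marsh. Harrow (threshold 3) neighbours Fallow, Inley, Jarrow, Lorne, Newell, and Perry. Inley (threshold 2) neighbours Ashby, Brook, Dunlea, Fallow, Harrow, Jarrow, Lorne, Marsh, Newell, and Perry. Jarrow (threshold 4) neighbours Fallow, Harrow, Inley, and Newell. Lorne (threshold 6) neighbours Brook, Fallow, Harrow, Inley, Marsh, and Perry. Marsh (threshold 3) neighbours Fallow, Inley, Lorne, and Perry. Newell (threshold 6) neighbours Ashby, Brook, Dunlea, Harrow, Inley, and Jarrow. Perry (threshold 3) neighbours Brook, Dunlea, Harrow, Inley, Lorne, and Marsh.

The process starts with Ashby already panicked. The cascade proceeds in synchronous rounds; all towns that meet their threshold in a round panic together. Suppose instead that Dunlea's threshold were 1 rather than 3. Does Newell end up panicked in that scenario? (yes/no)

With Dunlea's threshold at 1:
Round 1 — Ashby panics (initial).
Round 2 — checking thresholds:
  Fallow: 1 of 7 neighbours ≥ 1, panics.
  Inley: 1 of 10 neighbours < 2, below threshold.
  Newell: 1 of 6 neighbours < 6, below threshold.
Round 3 — checking thresholds:
  Dunlea: 1 of 5 neighbours ≥ 1, panics.
  Harrow: 1 of 6 neighbours < 3, below threshold.
  Inley: 2 of 10 neighbours ≥ 2, panics.
  Jarrow: 1 of 4 neighbours < 4, below threshold.
  Lorne: 1 of 6 neighbours < 6, below threshold.
  Marsh: 1 of 4 neighbours < 3, below threshold.
  Newell: 1 of 6 neighbours < 6, below threshold.
Round 4 — checking thresholds:
  Brook: 2 of 5 neighbours ≥ 2, panics.
  Harrow: 2 of 6 neighbours < 3, below threshold.
  Jarrow: 2 of 4 neighbours < 4, below threshold.
  Lorne: 2 of 6 neighbours < 6, below threshold.
  Marsh: 2 of 4 neighbours < 3, below threshold.
  Newell: 3 of 6 neighbours < 6, below threshold.
  Perry: 2 of 6 neighbours < 3, below threshold.
Round 5 — checking thresholds:
  Harrow: 2 of 6 neighbours < 3, below threshold.
  Jarrow: 2 of 4 neighbours < 4, below threshold.
  Lorne: 3 of 6 neighbours < 6, below threshold.
  Marsh: 2 of 4 neighbours < 3, below threshold.
  Newell: 4 of 6 neighbours < 6, below threshold.
  Perry: 3 of 6 neighbours ≥ 3, panics.
Round 6 — checking thresholds:
  Harrow: 3 of 6 neighbours ≥ 3, panics.
  Jarrow: 2 of 4 neighbours < 4, below threshold.
  Lorne: 4 of 6 neighbours < 6, below threshold.
  Marsh: 3 of 4 neighbours ≥ 3, panics.
  Newell: 4 of 6 neighbours < 6, below threshold.
Round 7 — checking thresholds:
  Jarrow: 3 of 4 neighbours < 4, below threshold.
  Lorne: 6 of 6 neighbours ≥ 6, panics.
  Newell: 5 of 6 neighbours < 6, below threshold.
Round 8 — no new panics; cascade stops.

no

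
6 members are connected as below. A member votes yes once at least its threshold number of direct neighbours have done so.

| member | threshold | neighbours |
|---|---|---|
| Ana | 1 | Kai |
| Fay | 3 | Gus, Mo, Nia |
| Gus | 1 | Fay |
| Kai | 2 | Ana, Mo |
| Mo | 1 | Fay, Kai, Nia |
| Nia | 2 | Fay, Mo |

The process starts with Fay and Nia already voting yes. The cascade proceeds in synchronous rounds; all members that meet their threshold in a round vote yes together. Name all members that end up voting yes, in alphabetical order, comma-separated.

Fay, Gus, Mo, Nia

Round 1 — Fay, Nia vote yes (initial).
Round 2 — checking thresholds:
  Gus: 1 of 1 neighbours ≥ 1, votes yes.
  Mo: 2 of 3 neighbours ≥ 1, votes yes.
Round 3 — no new yes votes; cascade stops.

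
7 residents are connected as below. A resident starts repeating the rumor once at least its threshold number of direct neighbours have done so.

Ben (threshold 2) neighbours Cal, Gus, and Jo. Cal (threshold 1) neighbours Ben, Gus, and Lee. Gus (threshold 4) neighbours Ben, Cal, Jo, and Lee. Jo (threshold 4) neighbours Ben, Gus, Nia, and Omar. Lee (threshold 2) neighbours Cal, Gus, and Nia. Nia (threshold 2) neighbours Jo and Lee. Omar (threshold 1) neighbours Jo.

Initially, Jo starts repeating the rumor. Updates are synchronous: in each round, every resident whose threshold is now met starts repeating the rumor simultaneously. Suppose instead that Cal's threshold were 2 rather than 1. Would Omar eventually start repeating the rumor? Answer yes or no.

With Cal's threshold at 2:
Round 1 — Jo starts repeating the rumor (initial).
Round 2 — checking thresholds:
  Ben: 1 of 3 neighbours < 2, below threshold.
  Gus: 1 of 4 neighbours < 4, below threshold.
  Nia: 1 of 2 neighbours < 2, below threshold.
  Omar: 1 of 1 neighbours ≥ 1, starts repeating the rumor.
Round 3 — no new spreads; cascade stops.

yes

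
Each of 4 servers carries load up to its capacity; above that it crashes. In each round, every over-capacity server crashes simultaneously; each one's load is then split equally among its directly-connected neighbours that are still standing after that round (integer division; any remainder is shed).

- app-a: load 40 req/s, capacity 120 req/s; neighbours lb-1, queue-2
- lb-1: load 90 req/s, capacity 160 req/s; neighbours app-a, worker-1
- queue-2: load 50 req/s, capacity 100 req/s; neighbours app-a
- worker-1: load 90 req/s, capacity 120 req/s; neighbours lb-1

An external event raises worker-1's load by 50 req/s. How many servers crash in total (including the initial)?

Round 1 — worker-1 at 140 > 120. worker-1 crashes.
  worker-1 sheds 140 req/s to lb-1: 140 each.
    lb-1: 90+140 = 230 > 160
Round 2 — lb-1 crashes.
  lb-1 sheds 230 req/s to app-a: 230 each.
    app-a: 40+230 = 270 > 120
Round 3 — app-a crashes.
  app-a sheds 270 req/s to queue-2: 270 each.
    queue-2: 50+270 = 320 > 100
Round 4 — queue-2 crashes.
  queue-2 sheds 320 req/s: no online neighbours, lost.
No further crashes.

4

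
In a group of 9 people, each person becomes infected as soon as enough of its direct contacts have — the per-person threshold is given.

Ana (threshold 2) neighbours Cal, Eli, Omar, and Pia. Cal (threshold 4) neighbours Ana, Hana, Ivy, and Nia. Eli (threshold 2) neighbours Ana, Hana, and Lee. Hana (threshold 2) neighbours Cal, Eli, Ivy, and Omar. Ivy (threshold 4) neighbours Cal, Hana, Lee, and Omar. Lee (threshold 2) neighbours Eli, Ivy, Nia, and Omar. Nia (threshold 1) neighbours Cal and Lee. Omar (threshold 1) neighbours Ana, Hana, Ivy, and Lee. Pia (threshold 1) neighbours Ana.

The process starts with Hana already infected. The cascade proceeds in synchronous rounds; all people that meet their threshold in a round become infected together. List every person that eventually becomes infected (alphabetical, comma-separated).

Hana, Omar

Round 1 — Hana becomes infected (initial).
Round 2 — checking thresholds:
  Cal: 1 of 4 neighbours < 4, not yet.
  Eli: 1 of 3 neighbours < 2, not yet.
  Ivy: 1 of 4 neighbours < 4, not yet.
  Omar: 1 of 4 neighbours ≥ 1, becomes infected.
Round 3 — no new infections; cascade stops.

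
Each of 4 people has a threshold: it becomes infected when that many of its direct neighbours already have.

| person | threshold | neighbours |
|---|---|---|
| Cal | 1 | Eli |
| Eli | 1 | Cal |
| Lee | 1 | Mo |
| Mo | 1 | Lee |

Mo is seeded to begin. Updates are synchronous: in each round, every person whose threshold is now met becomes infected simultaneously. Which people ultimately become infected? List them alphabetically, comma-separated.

Lee, Mo

Round 1 — Mo becomes infected (initial).
Round 2 — checking thresholds:
  Lee: 1 of 1 neighbours ≥ 1, becomes infected.
Round 3 — no new infections; cascade stops.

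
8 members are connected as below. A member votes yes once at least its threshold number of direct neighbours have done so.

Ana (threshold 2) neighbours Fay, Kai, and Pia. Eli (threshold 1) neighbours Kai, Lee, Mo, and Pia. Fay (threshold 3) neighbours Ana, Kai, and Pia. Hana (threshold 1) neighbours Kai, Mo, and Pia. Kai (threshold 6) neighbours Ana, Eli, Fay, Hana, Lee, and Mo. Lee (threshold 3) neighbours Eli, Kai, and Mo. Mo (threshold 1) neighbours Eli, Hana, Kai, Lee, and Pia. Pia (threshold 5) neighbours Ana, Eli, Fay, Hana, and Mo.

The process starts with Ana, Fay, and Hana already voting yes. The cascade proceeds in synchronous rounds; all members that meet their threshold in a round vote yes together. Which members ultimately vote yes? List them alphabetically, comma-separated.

Round 1 — Ana, Fay, Hana vote yes (initial).
Round 2 — checking thresholds:
  Kai: 3 of 6 neighbours < 6, not yet.
  Mo: 1 of 5 neighbours ≥ 1, votes yes.
  Pia: 3 of 5 neighbours < 5, not yet.
Round 3 — checking thresholds:
  Eli: 1 of 4 neighbours ≥ 1, votes yes.
  Kai: 4 of 6 neighbours < 6, not yet.
  Lee: 1 of 3 neighbours < 3, not yet.
  Pia: 4 of 5 neighbours < 5, not yet.
Round 4 — checking thresholds:
  Kai: 5 of 6 neighbours < 6, not yet.
  Lee: 2 of 3 neighbours < 3, not yet.
  Pia: 5 of 5 neighbours ≥ 5, votes yes.
Round 5 — no new yes votes; cascade stops.

Ana, Eli, Fay, Hana, Mo, Pia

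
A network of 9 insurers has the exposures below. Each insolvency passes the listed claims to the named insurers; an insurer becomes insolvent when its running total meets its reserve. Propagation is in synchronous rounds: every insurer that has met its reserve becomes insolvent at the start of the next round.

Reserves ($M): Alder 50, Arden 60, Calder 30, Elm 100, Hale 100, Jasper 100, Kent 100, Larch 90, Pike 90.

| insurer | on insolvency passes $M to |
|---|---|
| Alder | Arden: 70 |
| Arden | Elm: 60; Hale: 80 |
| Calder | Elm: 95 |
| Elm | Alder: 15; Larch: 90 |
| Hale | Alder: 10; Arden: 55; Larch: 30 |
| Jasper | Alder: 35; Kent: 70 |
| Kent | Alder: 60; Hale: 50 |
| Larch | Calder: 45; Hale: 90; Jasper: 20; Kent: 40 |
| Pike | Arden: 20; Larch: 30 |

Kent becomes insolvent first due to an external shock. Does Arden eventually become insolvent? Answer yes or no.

Round 1 — Kent becomes insolvent (initial).
  Alder: +60 → 60 ≥ 50
  Hale: +50 → 50 < 100
Round 2 — Alder becomes insolvent.
  Arden: +70 → 70 ≥ 60
Round 3 — Arden becomes insolvent.
  Elm: +60 → 60 < 100
  Hale: +80 → 130 ≥ 100
Round 4 — Hale becomes insolvent.
  Larch: +30 → 30 < 90
No further insolvencies.

yes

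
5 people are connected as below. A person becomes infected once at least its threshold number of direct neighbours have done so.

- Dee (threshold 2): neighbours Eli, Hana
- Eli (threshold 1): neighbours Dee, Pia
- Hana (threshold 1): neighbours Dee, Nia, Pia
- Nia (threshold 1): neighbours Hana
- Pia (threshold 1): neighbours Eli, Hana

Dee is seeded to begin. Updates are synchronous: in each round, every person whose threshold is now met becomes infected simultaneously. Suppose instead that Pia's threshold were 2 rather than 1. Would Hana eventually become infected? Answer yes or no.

With Pia's threshold at 2:
Round 1 — Dee becomes infected (initial).
Round 2 — checking thresholds:
  Eli: 1 of 2 neighbours ≥ 1, becomes infected.
  Hana: 1 of 3 neighbours ≥ 1, becomes infected.
Round 3 — checking thresholds:
  Nia: 1 of 1 neighbours ≥ 1, becomes infected.
  Pia: 2 of 2 neighbours ≥ 2, becomes infected.
Round 4 — no new infections; cascade stops.

yes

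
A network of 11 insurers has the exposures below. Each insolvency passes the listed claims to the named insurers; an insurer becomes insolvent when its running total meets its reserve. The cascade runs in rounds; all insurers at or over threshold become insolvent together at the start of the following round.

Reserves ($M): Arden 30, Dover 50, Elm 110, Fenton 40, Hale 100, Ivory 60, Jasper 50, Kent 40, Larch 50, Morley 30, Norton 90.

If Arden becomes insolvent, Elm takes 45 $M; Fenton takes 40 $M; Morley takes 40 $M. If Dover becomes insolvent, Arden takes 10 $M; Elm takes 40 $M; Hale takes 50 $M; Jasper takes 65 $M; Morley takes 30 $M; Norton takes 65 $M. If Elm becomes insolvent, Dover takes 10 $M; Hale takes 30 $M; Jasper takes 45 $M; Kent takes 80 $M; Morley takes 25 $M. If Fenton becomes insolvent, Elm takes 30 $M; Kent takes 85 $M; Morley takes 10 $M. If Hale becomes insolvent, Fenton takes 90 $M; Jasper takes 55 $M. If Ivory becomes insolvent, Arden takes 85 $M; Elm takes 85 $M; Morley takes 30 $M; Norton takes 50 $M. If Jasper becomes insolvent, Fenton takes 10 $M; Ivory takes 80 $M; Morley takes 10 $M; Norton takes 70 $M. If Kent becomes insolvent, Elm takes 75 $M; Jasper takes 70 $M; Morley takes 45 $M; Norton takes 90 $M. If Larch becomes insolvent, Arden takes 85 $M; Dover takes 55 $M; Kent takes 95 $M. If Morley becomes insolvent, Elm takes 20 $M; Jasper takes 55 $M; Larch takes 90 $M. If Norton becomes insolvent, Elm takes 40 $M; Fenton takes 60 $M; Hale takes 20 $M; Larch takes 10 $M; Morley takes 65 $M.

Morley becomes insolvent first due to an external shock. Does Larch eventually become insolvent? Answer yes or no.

yes

Round 1 — Morley becomes insolvent (initial).
  Elm: +20 → 20 < 110
  Jasper: +55 → 55 ≥ 50
  Larch: +90 → 90 ≥ 50
Round 2 — Jasper, Larch become insolvent.
  Arden: +85 → 85 ≥ 30
  Dover: +55 → 55 ≥ 50
  Fenton: +10 → 10 < 40
  Ivory: +80 → 80 ≥ 60
  Kent: +95 → 95 ≥ 40
  Norton: +70 → 70 < 90
Round 3 — Arden, Dover, Ivory, Kent become insolvent.
  Elm: +45+40+85+75 → 265 ≥ 110
  Fenton: +40 → 50 ≥ 40
  Hale: +50 → 50 < 100
  Norton: +65+50+90 → 275 ≥ 90
Round 4 — Elm, Fenton, Norton become insolvent.
  Hale: +30+20 → 100 ≥ 100
Round 5 — Hale becomes insolvent.
No further insolvencies.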